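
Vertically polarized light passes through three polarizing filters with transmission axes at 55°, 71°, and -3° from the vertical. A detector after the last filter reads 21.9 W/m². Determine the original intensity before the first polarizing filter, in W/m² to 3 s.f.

I₀ ≈ 948 W/m²

I₁ = I₀ cos²(55° − 0°) = I₀ cos²(55°) = 0.329 I₀.
I₂ = I₁ cos²(71° − 55°) = 0.329 I₀ · cos²(16°) = 0.304 I₀.
I₃ = I₂ cos²(-3° − 71°) = 0.304 I₀ · cos²(74°) = 0.0231 I₀.
So 21.9 W/m² = 0.0231 I₀, giving I₀ = 21.9/0.0231 = 948.2 W/m².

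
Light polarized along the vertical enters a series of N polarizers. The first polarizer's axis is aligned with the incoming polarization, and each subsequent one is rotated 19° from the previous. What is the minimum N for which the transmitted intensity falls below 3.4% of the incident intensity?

N = 32

First polarizer is aligned with the polarization: full transmission.
Each further stage multiplies by cos²(19°) = 0.894.
After N polarizers: T = 0.894^(N−1). Require T < 0.034 ⇒ N−1 > ln(0.034)/ln(0.894) = 30.18, so N−1 ≥ 31 and N = 32.
Check: N=32 gives T = 0.03101 < 0.034; N=31 gives T = 0.03469.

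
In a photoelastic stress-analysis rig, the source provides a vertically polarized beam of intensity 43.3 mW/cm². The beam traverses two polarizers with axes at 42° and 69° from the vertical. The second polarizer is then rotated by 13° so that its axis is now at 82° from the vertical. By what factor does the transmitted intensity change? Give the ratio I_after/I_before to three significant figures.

I_new/I_old ≈ 0.739

Before rotation:
I₁ = I₀ cos²(42° − 0°) = I₀ cos²(42°) = 0.5523 I₀.
I₂ = I₁ cos²(69° − 42°) = 0.5523 I₀ · cos²(27°) = 0.4384 I₀.
After rotation:
I₁ = I₀ cos²(42° − 0°) = I₀ cos²(42°) = 0.5523 I₀.
I₂ = I₁ cos²(82° − 42°) = 0.5523 I₀ · cos²(40°) = 0.3241 I₀.
Ratio = 0.3241 / 0.4384 = 0.7392.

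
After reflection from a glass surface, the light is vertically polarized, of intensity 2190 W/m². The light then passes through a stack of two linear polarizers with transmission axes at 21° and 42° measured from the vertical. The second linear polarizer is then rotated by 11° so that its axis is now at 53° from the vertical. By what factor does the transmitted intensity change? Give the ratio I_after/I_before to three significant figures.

Before rotation:
By Malus's law, I₁ = I₀ cos²(21° − 0°) = I₀ cos²(21°) = 0.8716 I₀.
I₂ = I₁ cos²(42° − 21°) = 0.8716 I₀ · cos²(21°) = 0.7596 I₀.
After rotation:
I₁ = I₀ cos²(21° − 0°) = I₀ cos²(21°) = 0.8716 I₀.
I₂ = I₁ cos²(53° − 21°) = 0.8716 I₀ · cos²(32°) = 0.6268 I₀.
Ratio = 0.6268 / 0.7596 = 0.8252.

I_new/I_old ≈ 0.825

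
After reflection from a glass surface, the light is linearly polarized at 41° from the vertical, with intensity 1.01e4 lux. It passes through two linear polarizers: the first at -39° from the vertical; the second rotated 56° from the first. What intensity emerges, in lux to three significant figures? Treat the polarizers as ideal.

I ≈ 95.2 lux

I₁ = 1.01e4 lux · cos²(80°) = 304.6 lux.
I₂ = I₁ · cos²(56°) = 304.6 · 0.3127 = 95.23 lux.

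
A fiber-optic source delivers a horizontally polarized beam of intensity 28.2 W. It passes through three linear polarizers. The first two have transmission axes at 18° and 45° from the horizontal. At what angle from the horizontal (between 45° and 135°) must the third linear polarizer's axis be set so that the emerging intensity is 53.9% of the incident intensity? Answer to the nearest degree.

θ ≈ 75°

I₁ = I₀ cos²(18° − 0°) = I₀ cos²(18°) = 0.9045 I₀.
I₂ = I₁ cos²(45° − 18°) = 0.9045 I₀ · cos²(27°) = 0.7181 I₀.
Need I₃/I₀ = 0.539, so cos²(θ − 45°) = 0.539 / 0.7181 = 0.7506.
θ − 45° = arccos(√0.7506) = 30.0°, giving θ ≈ 45 + 30.0 = 75.0°.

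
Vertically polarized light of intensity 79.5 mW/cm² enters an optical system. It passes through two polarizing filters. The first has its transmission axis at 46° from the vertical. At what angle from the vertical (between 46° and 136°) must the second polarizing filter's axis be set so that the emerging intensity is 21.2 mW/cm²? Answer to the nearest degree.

θ ≈ 88°

By Malus's law, I₁ = I₀ cos²(46° − 0°) = I₀ cos²(46°) = 0.4826 I₀.
Target fraction: 21.2 / 79.5 mW/cm² = 0.2667 of I₀.
Need I₂/I₀ = 0.2667, so cos²(θ − 46°) = 0.2667 / 0.4826 = 0.5526.
θ − 46° = arccos(√0.5526) = 42.0°, giving θ ≈ 46 + 42.0 = 88.0°.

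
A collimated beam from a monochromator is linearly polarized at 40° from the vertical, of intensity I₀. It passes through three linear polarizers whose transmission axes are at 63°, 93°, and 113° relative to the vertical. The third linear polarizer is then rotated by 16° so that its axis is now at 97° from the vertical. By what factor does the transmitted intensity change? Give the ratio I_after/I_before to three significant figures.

Before rotation:
I₁ = I₀ cos²(63° − 40°) = I₀ cos²(23°) = 0.8473 I₀.
I₂ = I₁ cos²(93° − 63°) = 0.8473 I₀ · cos²(30°) = 0.6355 I₀.
I₃ = I₂ cos²(113° − 93°) = 0.6355 I₀ · cos²(20°) = 0.5612 I₀.
After rotation:
I₁ = I₀ cos²(63° − 40°) = I₀ cos²(23°) = 0.8473 I₀.
I₂ = I₁ cos²(93° − 63°) = 0.8473 I₀ · cos²(30°) = 0.6355 I₀.
I₃ = I₂ cos²(97° − 93°) = 0.6355 I₀ · cos²(4°) = 0.6324 I₀.
Ratio = 0.6324 / 0.5612 = 1.127.

I_new/I_old ≈ 1.13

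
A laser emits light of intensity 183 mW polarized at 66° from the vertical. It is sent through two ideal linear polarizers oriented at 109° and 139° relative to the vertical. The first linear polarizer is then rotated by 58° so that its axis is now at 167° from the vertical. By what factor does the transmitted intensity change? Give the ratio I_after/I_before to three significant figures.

I_new/I_old ≈ 0.0708

Before rotation:
By Malus's law, I₁ = I₀ cos²(109° − 66°) = I₀ cos²(43°) = 0.5349 I₀.
I₂ = I₁ cos²(139° − 109°) = 0.5349 I₀ · cos²(30°) = 0.4012 I₀.
After rotation:
I₁ = I₀ cos²(167° − 66°) = I₀ cos²(79°) = 0.03641 I₀.
I₂ = I₁ cos²(139° − 167°) = 0.03641 I₀ · cos²(28°) = 0.02838 I₀.
Ratio = 0.02838 / 0.4012 = 0.07075.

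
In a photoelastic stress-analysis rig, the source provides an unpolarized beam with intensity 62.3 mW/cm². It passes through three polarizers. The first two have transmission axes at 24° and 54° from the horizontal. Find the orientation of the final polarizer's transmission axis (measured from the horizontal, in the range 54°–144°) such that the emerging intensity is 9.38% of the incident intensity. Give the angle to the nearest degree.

θ ≈ 114°

Unpolarized light through the first polarizer → I₁ = ½ I₀, now polarized at 24°.
I₂ = I₁ cos²(54° − 24°) = 0.5 I₀ · cos²(30°) = 0.375 I₀.
Need I₃/I₀ = 0.0938, so cos²(θ − 54°) = 0.0938 / 0.375 = 0.2501.
θ − 54° = arccos(√0.2501) = 60.0°, giving θ ≈ 54 + 60.0 = 114.0°.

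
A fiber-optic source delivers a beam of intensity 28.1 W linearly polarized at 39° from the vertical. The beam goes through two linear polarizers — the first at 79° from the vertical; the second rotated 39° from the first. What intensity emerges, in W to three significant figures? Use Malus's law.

I ≈ 9.96 W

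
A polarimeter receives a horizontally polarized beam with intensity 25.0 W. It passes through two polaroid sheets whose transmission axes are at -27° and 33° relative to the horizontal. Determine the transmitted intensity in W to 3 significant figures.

I₁ = 25.0 W · cos²(27°) = 19.85 W.
I₂ = I₁ · cos²(60°) = 19.85 · 0.25 = 4.962 W.

I ≈ 4.96 W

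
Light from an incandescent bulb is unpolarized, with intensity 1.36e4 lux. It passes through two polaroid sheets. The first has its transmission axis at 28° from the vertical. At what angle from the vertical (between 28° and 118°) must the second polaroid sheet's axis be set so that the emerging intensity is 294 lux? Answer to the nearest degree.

θ ≈ 106°

Unpolarized light through the first polarizer → I₁ = ½ I₀, now polarized at 28°.
Target fraction: 294 / 1.36e4 lux = 0.02162 of I₀.
Need I₂/I₀ = 0.02162, so cos²(θ − 28°) = 0.02162 / 0.5 = 0.04324.
θ − 28° = arccos(√0.04324) = 78.0°, giving θ ≈ 28 + 78.0 = 106.0°.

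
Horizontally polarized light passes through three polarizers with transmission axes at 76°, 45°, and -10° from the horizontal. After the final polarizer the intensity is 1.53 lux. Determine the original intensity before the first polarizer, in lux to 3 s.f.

I₁ = I₀ cos²(76° − 0°) = I₀ cos²(76°) = 0.05853 I₀.
I₂ = I₁ cos²(45° − 76°) = 0.05853 I₀ · cos²(31°) = 0.043 I₀.
I₃ = I₂ cos²(-10° − 45°) = 0.043 I₀ · cos²(55°) = 0.01415 I₀.
So 1.53 lux = 0.01415 I₀, giving I₀ = 1.53/0.01415 = 108.2 lux.

I₀ ≈ 108 lux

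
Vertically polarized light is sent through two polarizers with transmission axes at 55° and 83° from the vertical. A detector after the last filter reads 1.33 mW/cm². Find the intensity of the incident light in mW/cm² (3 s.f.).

I₀ ≈ 5.19 mW/cm²

By Malus's law, I₁ = I₀ cos²(55° − 0°) = I₀ cos²(55°) = 0.329 I₀.
I₂ = I₁ cos²(83° − 55°) = 0.329 I₀ · cos²(28°) = 0.2565 I₀.
So 1.33 mW/cm² = 0.2565 I₀, giving I₀ = 1.33/0.2565 = 5.186 mW/cm².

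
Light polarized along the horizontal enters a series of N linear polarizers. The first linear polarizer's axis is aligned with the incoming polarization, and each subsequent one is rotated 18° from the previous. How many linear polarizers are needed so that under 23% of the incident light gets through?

First polarizer is aligned with the polarization: full transmission.
Each further stage multiplies by cos²(18°) = 0.9045.
After N polarizers: T = 0.9045^(N−1). Require T < 0.23 ⇒ N−1 > ln(0.23)/ln(0.9045) = 14.64, so N−1 ≥ 15 and N = 16.
Check: N=16 gives T = 0.2219 < 0.23; N=15 gives T = 0.2453.

N = 16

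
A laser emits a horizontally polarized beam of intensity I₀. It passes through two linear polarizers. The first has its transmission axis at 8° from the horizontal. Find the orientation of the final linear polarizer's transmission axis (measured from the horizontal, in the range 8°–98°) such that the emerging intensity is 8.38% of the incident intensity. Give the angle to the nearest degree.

θ ≈ 81°

By Malus's law, I₁ = I₀ cos²(8° − 0°) = I₀ cos²(8°) = 0.9806 I₀.
Need I₂/I₀ = 0.0838, so cos²(θ − 8°) = 0.0838 / 0.9806 = 0.08546.
θ − 8° = arccos(√0.08546) = 73.0°, giving θ ≈ 8 + 73.0 = 81.0°.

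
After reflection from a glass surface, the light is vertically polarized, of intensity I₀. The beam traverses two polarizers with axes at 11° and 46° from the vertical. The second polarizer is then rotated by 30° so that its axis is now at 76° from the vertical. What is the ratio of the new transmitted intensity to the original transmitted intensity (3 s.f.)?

Before rotation:
By Malus's law, I₁ = I₀ cos²(11° − 0°) = I₀ cos²(11°) = 0.9636 I₀.
I₂ = I₁ cos²(46° − 11°) = 0.9636 I₀ · cos²(35°) = 0.6466 I₀.
After rotation:
I₁ = I₀ cos²(11° − 0°) = I₀ cos²(11°) = 0.9636 I₀.
I₂ = I₁ cos²(76° − 11°) = 0.9636 I₀ · cos²(65°) = 0.1721 I₀.
Ratio = 0.1721 / 0.6466 = 0.2662.

I_new/I_old ≈ 0.266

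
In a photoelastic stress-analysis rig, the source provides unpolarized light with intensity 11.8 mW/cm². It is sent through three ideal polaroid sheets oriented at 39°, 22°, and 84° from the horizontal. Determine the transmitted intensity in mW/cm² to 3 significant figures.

Unpolarized light through the first polarizer → I₁ = 11.8 mW/cm²/2 = 5.9 mW/cm², polarized at 39°.
I₂ = I₁ · cos²(17°) = 5.9 · 0.9145 = 5.396 mW/cm².
I₃ = I₂ · cos²(62°) = 5.396 · 0.2204 = 1.189 mW/cm².

I ≈ 1.19 mW/cm²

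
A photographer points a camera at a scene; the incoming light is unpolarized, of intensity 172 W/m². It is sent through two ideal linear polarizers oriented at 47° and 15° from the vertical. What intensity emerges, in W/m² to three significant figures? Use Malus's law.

I ≈ 61.8 W/m²

Unpolarized light through the first polarizer → I₁ = 172 W/m²/2 = 86 W/m², polarized at 47°.
I₂ = I₁ · cos²(32°) = 86 · 0.7192 = 61.85 W/m².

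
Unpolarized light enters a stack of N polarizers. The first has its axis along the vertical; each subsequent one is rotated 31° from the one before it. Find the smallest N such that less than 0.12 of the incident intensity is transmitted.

N = 6

First polarizer halves the unpolarized light: factor 1/2.
Each further stage multiplies by cos²(31°) = 0.7347.
After N polarizers: T = 0.5·0.7347^(N−1). Require T < 0.12 ⇒ N−1 > ln(0.12/0.5)/ln(0.7347) = 4.63, so N−1 ≥ 5 and N = 6.
Check: N=6 gives T = 0.1071 < 0.12; N=5 gives T = 0.1457.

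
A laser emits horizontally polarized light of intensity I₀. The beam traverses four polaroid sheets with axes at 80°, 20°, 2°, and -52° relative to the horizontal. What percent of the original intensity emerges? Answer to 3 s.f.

I₁ = I₀ cos²(80° − 0°) = I₀ cos²(80°) = 0.03015 I₀.
I₂ = I₁ cos²(20° − 80°) = 0.03015 I₀ · cos²(60°) = 0.007538 I₀.
I₃ = I₂ cos²(2° − 20°) = 0.007538 I₀ · cos²(18°) = 0.006819 I₀.
I₄ = I₃ cos²(-52° − 2°) = 0.006819 I₀ · cos²(54°) = 0.002356 I₀.
That is 0.2356% of the incident intensity.

≈ 0.236%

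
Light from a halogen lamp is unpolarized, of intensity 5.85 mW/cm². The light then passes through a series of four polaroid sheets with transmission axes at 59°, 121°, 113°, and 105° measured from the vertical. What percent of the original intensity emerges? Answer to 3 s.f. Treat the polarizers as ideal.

Unpolarized light through the first polarizer → I₁ = 5.85 mW/cm²/2 = 2.925 mW/cm², polarized at 59°.
I₂ = I₁ · cos²(62°) = 2.925 · 0.2204 = 0.6447 mW/cm².
I₃ = I₂ · cos²(8°) = 0.6447 · 0.9806 = 0.6322 mW/cm².
I₄ = I₃ · cos²(8°) = 0.6322 · 0.9806 = 0.6199 mW/cm².
That is 10.6% of the incident intensity.

≈ 10.6%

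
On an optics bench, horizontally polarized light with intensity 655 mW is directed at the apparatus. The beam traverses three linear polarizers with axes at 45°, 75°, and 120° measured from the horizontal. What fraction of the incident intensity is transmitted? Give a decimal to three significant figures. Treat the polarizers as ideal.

I/I₀ ≈ 0.188

I₁ = 655 mW · cos²(45°) = 327.5 mW.
I₂ = I₁ · cos²(30°) = 327.5 · 0.75 = 245.6 mW.
I₃ = I₂ · cos²(45°) = 245.6 · 0.5 = 122.8 mW.
Transmitted fraction = 0.1875.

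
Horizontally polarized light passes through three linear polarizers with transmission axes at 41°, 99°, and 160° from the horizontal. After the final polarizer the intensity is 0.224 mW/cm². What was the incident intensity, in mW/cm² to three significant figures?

I₁ = I₀ cos²(41° − 0°) = I₀ cos²(41°) = 0.5696 I₀.
I₂ = I₁ cos²(99° − 41°) = 0.5696 I₀ · cos²(58°) = 0.1599 I₀.
I₃ = I₂ cos²(160° − 99°) = 0.1599 I₀ · cos²(61°) = 0.03759 I₀.
So 0.224 mW/cm² = 0.03759 I₀, giving I₀ = 0.224/0.03759 = 5.958 mW/cm².

I₀ ≈ 5.96 mW/cm²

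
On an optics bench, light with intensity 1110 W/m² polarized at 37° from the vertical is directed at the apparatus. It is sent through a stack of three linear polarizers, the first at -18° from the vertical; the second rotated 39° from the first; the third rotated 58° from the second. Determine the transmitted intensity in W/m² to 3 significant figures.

I ≈ 61.9 W/m²

I₁ = 1110 W/m² · cos²(55°) = 365.2 W/m².
I₂ = I₁ · cos²(39°) = 365.2 · 0.604 = 220.6 W/m².
I₃ = I₂ · cos²(58°) = 220.6 · 0.2808 = 61.93 W/m².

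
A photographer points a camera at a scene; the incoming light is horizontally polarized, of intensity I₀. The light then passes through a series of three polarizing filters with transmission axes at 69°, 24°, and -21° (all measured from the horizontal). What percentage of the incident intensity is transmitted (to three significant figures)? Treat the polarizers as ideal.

I₁ = I₀ cos²(69° − 0°) = I₀ cos²(69°) = 0.1284 I₀.
I₂ = I₁ cos²(24° − 69°) = 0.1284 I₀ · cos²(45°) = 0.06421 I₀.
I₃ = I₂ cos²(-21° − 24°) = 0.06421 I₀ · cos²(45°) = 0.03211 I₀.
That is 3.211% of the incident intensity.

≈ 3.21%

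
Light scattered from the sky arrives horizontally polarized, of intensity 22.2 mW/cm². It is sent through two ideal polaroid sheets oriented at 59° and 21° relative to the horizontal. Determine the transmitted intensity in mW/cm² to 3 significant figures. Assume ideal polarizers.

I₁ = 22.2 mW/cm² · cos²(59°) = 5.889 mW/cm².
I₂ = I₁ · cos²(38°) = 5.889 · 0.621 = 3.657 mW/cm².

I ≈ 3.66 mW/cm²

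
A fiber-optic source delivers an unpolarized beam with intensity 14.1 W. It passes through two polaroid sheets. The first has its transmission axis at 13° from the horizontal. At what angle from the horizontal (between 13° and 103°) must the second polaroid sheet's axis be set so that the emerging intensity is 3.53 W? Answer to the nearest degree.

Unpolarized light through the first polarizer → I₁ = ½ I₀, now polarized at 13°.
Target fraction: 3.53 / 14.1 W = 0.2504 of I₀.
Need I₂/I₀ = 0.2504, so cos²(θ − 13°) = 0.2504 / 0.5 = 0.5007.
θ − 13° = arccos(√0.5007) = 45.0°, giving θ ≈ 13 + 45.0 = 58.0°.

θ ≈ 58°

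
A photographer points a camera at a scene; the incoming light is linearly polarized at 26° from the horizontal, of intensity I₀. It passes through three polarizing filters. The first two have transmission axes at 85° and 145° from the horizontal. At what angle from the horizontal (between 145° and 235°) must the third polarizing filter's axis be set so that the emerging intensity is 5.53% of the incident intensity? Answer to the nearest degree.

θ ≈ 169°

I₁ = I₀ cos²(85° − 26°) = I₀ cos²(59°) = 0.2653 I₀.
I₂ = I₁ cos²(145° − 85°) = 0.2653 I₀ · cos²(60°) = 0.06632 I₀.
Need I₃/I₀ = 0.0553, so cos²(θ − 145°) = 0.0553 / 0.06632 = 0.8339.
θ − 145° = arccos(√0.8339) = 24.1°, giving θ ≈ 145 + 24.1 = 169.1°.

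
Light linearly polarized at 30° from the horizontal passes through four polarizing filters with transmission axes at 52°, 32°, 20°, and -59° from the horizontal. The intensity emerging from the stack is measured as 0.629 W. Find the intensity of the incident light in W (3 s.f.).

I₀ ≈ 23.8 W

I₁ = I₀ cos²(52° − 30°) = I₀ cos²(22°) = 0.8597 I₀.
I₂ = I₁ cos²(32° − 52°) = 0.8597 I₀ · cos²(20°) = 0.7591 I₀.
I₃ = I₂ cos²(20° − 32°) = 0.7591 I₀ · cos²(12°) = 0.7263 I₀.
I₄ = I₃ cos²(-59° − 20°) = 0.7263 I₀ · cos²(79°) = 0.02644 I₀.
So 0.629 W = 0.02644 I₀, giving I₀ = 0.629/0.02644 = 23.79 W.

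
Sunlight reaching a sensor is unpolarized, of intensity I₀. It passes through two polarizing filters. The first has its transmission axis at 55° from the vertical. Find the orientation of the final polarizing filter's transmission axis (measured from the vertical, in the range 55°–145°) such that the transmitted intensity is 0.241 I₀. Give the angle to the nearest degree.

θ ≈ 101°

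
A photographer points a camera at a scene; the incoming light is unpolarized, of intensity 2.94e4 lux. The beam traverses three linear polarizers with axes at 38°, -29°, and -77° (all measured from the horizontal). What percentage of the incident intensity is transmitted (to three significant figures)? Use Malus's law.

Unpolarized light through the first polarizer → I₁ = 2.94e4 lux/2 = 1.47e+04 lux, polarized at 38°.
I₂ = I₁ · cos²(67°) = 1.47e+04 · 0.1527 = 2244 lux.
I₃ = I₂ · cos²(48°) = 2244 · 0.4477 = 1005 lux.
That is 3.418% of the incident intensity.

≈ 3.42%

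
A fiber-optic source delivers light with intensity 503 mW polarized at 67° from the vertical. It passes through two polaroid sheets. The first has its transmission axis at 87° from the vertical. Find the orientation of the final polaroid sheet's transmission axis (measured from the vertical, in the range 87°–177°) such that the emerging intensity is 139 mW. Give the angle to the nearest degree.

θ ≈ 143°

I₁ = I₀ cos²(87° − 67°) = I₀ cos²(20°) = 0.883 I₀.
Target fraction: 139 / 503 mW = 0.2763 of I₀.
Need I₂/I₀ = 0.2763, so cos²(θ − 87°) = 0.2763 / 0.883 = 0.313.
θ − 87° = arccos(√0.313) = 56.0°, giving θ ≈ 87 + 56.0 = 143.0°.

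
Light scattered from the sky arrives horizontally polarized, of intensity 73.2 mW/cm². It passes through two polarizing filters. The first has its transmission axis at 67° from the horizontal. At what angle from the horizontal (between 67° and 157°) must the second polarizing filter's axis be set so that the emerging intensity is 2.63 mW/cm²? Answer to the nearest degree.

By Malus's law, I₁ = I₀ cos²(67° − 0°) = I₀ cos²(67°) = 0.1527 I₀.
Target fraction: 2.63 / 73.2 mW/cm² = 0.03593 of I₀.
Need I₂/I₀ = 0.03593, so cos²(θ − 67°) = 0.03593 / 0.1527 = 0.2353.
θ − 67° = arccos(√0.2353) = 61.0°, giving θ ≈ 67 + 61.0 = 128.0°.

θ ≈ 128°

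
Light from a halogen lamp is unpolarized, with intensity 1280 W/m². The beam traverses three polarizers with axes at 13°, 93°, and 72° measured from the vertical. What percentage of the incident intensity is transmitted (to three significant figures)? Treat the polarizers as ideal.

≈ 1.31%

Unpolarized light through the first polarizer → I₁ = 1280 W/m²/2 = 640 W/m², polarized at 13°.
I₂ = I₁ · cos²(80°) = 640 · 0.03015 = 19.3 W/m².
I₃ = I₂ · cos²(21°) = 19.3 · 0.8716 = 16.82 W/m².
That is 1.314% of the incident intensity.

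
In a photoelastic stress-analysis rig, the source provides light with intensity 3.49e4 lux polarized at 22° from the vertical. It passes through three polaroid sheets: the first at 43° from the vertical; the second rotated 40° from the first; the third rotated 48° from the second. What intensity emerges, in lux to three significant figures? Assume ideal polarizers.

I₁ = 3.49e4 lux · cos²(21°) = 3.042e+04 lux.
I₂ = I₁ · cos²(40°) = 3.042e+04 · 0.5868 = 1.785e+04 lux.
I₃ = I₂ · cos²(48°) = 1.785e+04 · 0.4477 = 7992 lux.

I ≈ 7990 lux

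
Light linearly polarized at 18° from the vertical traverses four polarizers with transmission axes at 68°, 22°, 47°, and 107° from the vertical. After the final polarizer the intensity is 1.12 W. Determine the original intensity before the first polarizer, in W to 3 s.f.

I₀ ≈ 27.4 W

I₁ = I₀ cos²(68° − 18°) = I₀ cos²(50°) = 0.4132 I₀.
I₂ = I₁ cos²(22° − 68°) = 0.4132 I₀ · cos²(46°) = 0.1994 I₀.
I₃ = I₂ cos²(47° − 22°) = 0.1994 I₀ · cos²(25°) = 0.1638 I₀.
I₄ = I₃ cos²(107° − 47°) = 0.1638 I₀ · cos²(60°) = 0.04094 I₀.
So 1.12 W = 0.04094 I₀, giving I₀ = 1.12/0.04094 = 27.36 W.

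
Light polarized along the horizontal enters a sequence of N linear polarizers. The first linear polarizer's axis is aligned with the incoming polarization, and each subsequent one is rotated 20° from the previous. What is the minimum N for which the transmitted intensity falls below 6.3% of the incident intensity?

N = 24

First polarizer is aligned with the polarization: full transmission.
Each further stage multiplies by cos²(20°) = 0.883.
After N polarizers: T = 0.883^(N−1). Require T < 0.063 ⇒ N−1 > ln(0.063)/ln(0.883) = 22.22, so N−1 ≥ 23 and N = 24.
Check: N=24 gives T = 0.05719 < 0.063; N=23 gives T = 0.06477.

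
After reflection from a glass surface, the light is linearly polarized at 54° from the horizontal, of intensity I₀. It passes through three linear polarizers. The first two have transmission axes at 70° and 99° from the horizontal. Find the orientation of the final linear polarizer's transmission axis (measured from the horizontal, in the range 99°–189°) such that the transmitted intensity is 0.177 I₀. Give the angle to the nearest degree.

θ ≈ 159°

I₁ = I₀ cos²(70° − 54°) = I₀ cos²(16°) = 0.924 I₀.
I₂ = I₁ cos²(99° − 70°) = 0.924 I₀ · cos²(29°) = 0.7068 I₀.
Need I₃/I₀ = 0.177, so cos²(θ − 99°) = 0.177 / 0.7068 = 0.2504.
θ − 99° = arccos(√0.2504) = 60.0°, giving θ ≈ 99 + 60.0 = 159.0°.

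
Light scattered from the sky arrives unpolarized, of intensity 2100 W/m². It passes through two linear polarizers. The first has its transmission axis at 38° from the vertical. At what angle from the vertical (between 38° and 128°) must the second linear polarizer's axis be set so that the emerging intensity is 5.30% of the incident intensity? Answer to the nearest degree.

Unpolarized light through the first polarizer → I₁ = ½ I₀, now polarized at 38°.
Need I₂/I₀ = 0.053, so cos²(θ − 38°) = 0.053 / 0.5 = 0.106.
θ − 38° = arccos(√0.106) = 71.0°, giving θ ≈ 38 + 71.0 = 109.0°.

θ ≈ 109°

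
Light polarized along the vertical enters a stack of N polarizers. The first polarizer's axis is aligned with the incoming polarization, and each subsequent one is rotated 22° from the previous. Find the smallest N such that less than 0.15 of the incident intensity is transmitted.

N = 14

First polarizer is aligned with the polarization: full transmission.
Each further stage multiplies by cos²(22°) = 0.8597.
After N polarizers: T = 0.8597^(N−1). Require T < 0.15 ⇒ N−1 > ln(0.15)/ln(0.8597) = 12.55, so N−1 ≥ 13 and N = 14.
Check: N=14 gives T = 0.1401 < 0.15; N=13 gives T = 0.1629.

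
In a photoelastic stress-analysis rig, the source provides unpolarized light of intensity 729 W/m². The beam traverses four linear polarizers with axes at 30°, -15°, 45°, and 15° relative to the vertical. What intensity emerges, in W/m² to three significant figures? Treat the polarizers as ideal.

I ≈ 34.2 W/m²

Unpolarized light through the first polarizer → I₁ = 729 W/m²/2 = 364.5 W/m², polarized at 30°.
I₂ = I₁ · cos²(45°) = 364.5 · 0.5 = 182.3 W/m².
I₃ = I₂ · cos²(60°) = 182.3 · 0.25 = 45.56 W/m².
I₄ = I₃ · cos²(30°) = 45.56 · 0.75 = 34.17 W/m².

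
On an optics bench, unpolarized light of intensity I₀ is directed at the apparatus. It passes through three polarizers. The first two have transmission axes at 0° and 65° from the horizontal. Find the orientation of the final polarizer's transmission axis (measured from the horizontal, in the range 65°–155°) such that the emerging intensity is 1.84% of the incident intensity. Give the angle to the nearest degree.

θ ≈ 128°

Unpolarized light through the first polarizer → I₁ = ½ I₀, now polarized at 0°.
I₂ = I₁ cos²(65° − 0°) = 0.5 I₀ · cos²(65°) = 0.0893 I₀.
Need I₃/I₀ = 0.0184, so cos²(θ − 65°) = 0.0184 / 0.0893 = 0.206.
θ − 65° = arccos(√0.206) = 63.0°, giving θ ≈ 65 + 63.0 = 128.0°.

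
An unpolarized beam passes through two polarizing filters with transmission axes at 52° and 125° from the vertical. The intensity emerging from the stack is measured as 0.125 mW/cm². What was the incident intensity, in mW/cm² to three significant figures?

Unpolarized light through the first polarizer → I₁ = ½ I₀, now polarized at 52°.
I₂ = I₁ cos²(125° − 52°) = 0.5 I₀ · cos²(73°) = 0.04274 I₀.
So 0.125 mW/cm² = 0.04274 I₀, giving I₀ = 0.125/0.04274 = 2.925 mW/cm².

I₀ ≈ 2.92 mW/cm²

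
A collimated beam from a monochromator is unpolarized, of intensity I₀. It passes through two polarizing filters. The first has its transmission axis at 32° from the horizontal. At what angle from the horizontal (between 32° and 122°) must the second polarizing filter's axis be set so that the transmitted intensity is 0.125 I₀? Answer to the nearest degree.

Unpolarized light through the first polarizer → I₁ = ½ I₀, now polarized at 32°.
Need I₂/I₀ = 0.125, so cos²(θ − 32°) = 0.125 / 0.5 = 0.25.
θ − 32° = arccos(√0.25) = 60.0°, giving θ ≈ 32 + 60.0 = 92.0°.

θ ≈ 92°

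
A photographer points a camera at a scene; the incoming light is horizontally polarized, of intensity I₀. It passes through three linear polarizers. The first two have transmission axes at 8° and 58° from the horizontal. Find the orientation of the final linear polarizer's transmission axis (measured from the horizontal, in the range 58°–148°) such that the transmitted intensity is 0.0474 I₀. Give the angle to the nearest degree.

θ ≈ 128°

I₁ = I₀ cos²(8° − 0°) = I₀ cos²(8°) = 0.9806 I₀.
I₂ = I₁ cos²(58° − 8°) = 0.9806 I₀ · cos²(50°) = 0.4052 I₀.
Need I₃/I₀ = 0.0474, so cos²(θ − 58°) = 0.0474 / 0.4052 = 0.117.
θ − 58° = arccos(√0.117) = 70.0°, giving θ ≈ 58 + 70.0 = 128.0°.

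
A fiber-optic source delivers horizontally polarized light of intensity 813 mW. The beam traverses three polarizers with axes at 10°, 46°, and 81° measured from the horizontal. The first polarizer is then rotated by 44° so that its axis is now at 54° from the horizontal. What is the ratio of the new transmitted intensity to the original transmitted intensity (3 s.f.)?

I_new/I_old ≈ 0.534

Before rotation:
By Malus's law, I₁ = I₀ cos²(10° − 0°) = I₀ cos²(10°) = 0.9698 I₀.
I₂ = I₁ cos²(46° − 10°) = 0.9698 I₀ · cos²(36°) = 0.6348 I₀.
I₃ = I₂ cos²(81° − 46°) = 0.6348 I₀ · cos²(35°) = 0.4259 I₀.
After rotation:
I₁ = I₀ cos²(54° − 0°) = I₀ cos²(54°) = 0.3455 I₀.
I₂ = I₁ cos²(46° − 54°) = 0.3455 I₀ · cos²(8°) = 0.3388 I₀.
I₃ = I₂ cos²(81° − 46°) = 0.3388 I₀ · cos²(35°) = 0.2273 I₀.
Ratio = 0.2273 / 0.4259 = 0.5337.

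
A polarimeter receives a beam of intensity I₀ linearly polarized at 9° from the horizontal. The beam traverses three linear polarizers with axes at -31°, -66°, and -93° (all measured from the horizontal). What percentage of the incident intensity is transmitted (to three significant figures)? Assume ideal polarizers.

≈ 31.3%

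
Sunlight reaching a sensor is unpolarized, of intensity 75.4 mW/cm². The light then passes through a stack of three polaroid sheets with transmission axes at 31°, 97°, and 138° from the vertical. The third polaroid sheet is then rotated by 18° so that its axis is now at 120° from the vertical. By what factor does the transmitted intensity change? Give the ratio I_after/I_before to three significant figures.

I_new/I_old ≈ 1.49

Before rotation:
Unpolarized light through the first polarizer → I₁ = ½ I₀, now polarized at 31°.
I₂ = I₁ cos²(97° − 31°) = 0.5 I₀ · cos²(66°) = 0.08272 I₀.
I₃ = I₂ cos²(138° − 97°) = 0.08272 I₀ · cos²(41°) = 0.04711 I₀.
After rotation:
Unpolarized light through the first polarizer → I₁ = ½ I₀, now polarized at 31°.
I₂ = I₁ cos²(97° − 31°) = 0.5 I₀ · cos²(66°) = 0.08272 I₀.
I₃ = I₂ cos²(120° − 97°) = 0.08272 I₀ · cos²(23°) = 0.07009 I₀.
Ratio = 0.07009 / 0.04711 = 1.488.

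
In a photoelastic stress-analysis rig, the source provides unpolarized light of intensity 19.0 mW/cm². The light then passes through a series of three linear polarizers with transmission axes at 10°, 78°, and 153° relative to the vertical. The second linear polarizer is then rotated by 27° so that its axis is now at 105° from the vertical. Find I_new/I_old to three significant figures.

I_new/I_old ≈ 0.362

Before rotation:
Unpolarized light through the first polarizer → I₁ = ½ I₀, now polarized at 10°.
I₂ = I₁ cos²(78° − 10°) = 0.5 I₀ · cos²(68°) = 0.07017 I₀.
I₃ = I₂ cos²(153° − 78°) = 0.07017 I₀ · cos²(75°) = 0.0047 I₀.
After rotation:
Unpolarized light through the first polarizer → I₁ = ½ I₀, now polarized at 10°.
Angle between axes 1 and 2: 85°. I₂ = 0.5 I₀ · cos²(85°) = 0.003798 I₀.
I₃ = I₂ cos²(153° − 105°) = 0.003798 I₀ · cos²(48°) = 0.001701 I₀.
Ratio = 0.001701 / 0.0047 = 0.3618.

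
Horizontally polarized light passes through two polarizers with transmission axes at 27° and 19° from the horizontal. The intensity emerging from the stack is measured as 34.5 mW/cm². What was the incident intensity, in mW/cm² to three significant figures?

I₁ = I₀ cos²(27° − 0°) = I₀ cos²(27°) = 0.7939 I₀.
I₂ = I₁ cos²(19° − 27°) = 0.7939 I₀ · cos²(8°) = 0.7785 I₀.
So 34.5 mW/cm² = 0.7785 I₀, giving I₀ = 34.5/0.7785 = 44.32 mW/cm².

I₀ ≈ 44.3 mW/cm²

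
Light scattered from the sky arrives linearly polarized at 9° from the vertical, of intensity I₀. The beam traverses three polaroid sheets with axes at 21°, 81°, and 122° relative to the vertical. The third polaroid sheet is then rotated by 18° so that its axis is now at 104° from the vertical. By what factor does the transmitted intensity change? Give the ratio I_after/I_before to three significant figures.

I_new/I_old ≈ 1.49

Before rotation:
By Malus's law, I₁ = I₀ cos²(21° − 9°) = I₀ cos²(12°) = 0.9568 I₀.
I₂ = I₁ cos²(81° − 21°) = 0.9568 I₀ · cos²(60°) = 0.2392 I₀.
I₃ = I₂ cos²(122° − 81°) = 0.2392 I₀ · cos²(41°) = 0.1362 I₀.
After rotation:
I₁ = I₀ cos²(21° − 9°) = I₀ cos²(12°) = 0.9568 I₀.
I₂ = I₁ cos²(81° − 21°) = 0.9568 I₀ · cos²(60°) = 0.2392 I₀.
I₃ = I₂ cos²(104° − 81°) = 0.2392 I₀ · cos²(23°) = 0.2027 I₀.
Ratio = 0.2027 / 0.1362 = 1.488.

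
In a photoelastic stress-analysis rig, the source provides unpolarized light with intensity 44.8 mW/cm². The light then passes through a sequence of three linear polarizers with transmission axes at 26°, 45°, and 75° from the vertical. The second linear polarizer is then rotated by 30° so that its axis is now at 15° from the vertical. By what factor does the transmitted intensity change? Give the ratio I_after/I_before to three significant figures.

Before rotation:
Unpolarized light through the first polarizer → I₁ = ½ I₀, now polarized at 26°.
I₂ = I₁ cos²(45° − 26°) = 0.5 I₀ · cos²(19°) = 0.447 I₀.
I₃ = I₂ cos²(75° − 45°) = 0.447 I₀ · cos²(30°) = 0.3353 I₀.
After rotation:
Unpolarized light through the first polarizer → I₁ = ½ I₀, now polarized at 26°.
I₂ = I₁ cos²(15° − 26°) = 0.5 I₀ · cos²(11°) = 0.4818 I₀.
I₃ = I₂ cos²(75° − 15°) = 0.4818 I₀ · cos²(60°) = 0.1204 I₀.
Ratio = 0.1204 / 0.3353 = 0.3593.

I_new/I_old ≈ 0.359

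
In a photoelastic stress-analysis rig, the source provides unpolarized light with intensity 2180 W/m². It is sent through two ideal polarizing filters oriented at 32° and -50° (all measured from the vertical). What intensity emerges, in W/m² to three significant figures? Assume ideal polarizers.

I ≈ 21.1 W/m²

Unpolarized light through the first polarizer → I₁ = 2180 W/m²/2 = 1090 W/m², polarized at 32°.
I₂ = I₁ · cos²(82°) = 1090 · 0.01937 = 21.11 W/m².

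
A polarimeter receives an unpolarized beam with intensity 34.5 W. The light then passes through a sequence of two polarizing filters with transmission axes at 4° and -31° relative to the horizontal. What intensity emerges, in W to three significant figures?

I ≈ 11.6 W

Unpolarized light through the first polarizer → I₁ = 34.5 W/2 = 17.25 W, polarized at 4°.
I₂ = I₁ · cos²(35°) = 17.25 · 0.671 = 11.57 W.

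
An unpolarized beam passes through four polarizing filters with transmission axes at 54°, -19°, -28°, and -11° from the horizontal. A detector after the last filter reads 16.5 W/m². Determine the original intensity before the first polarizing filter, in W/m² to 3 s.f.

Unpolarized light through the first polarizer → I₁ = ½ I₀, now polarized at 54°.
I₂ = I₁ cos²(-19° − 54°) = 0.5 I₀ · cos²(73°) = 0.04274 I₀.
I₃ = I₂ cos²(-28° + 19°) = 0.04274 I₀ · cos²(9°) = 0.04169 I₀.
I₄ = I₃ cos²(-11° + 28°) = 0.04169 I₀ · cos²(17°) = 0.03813 I₀.
So 16.5 W/m² = 0.03813 I₀, giving I₀ = 16.5/0.03813 = 432.7 W/m².

I₀ ≈ 433 W/m²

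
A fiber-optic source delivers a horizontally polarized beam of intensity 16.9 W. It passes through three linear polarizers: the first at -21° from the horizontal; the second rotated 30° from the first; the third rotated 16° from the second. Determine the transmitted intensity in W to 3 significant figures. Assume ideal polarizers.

I ≈ 10.2 W

I₁ = 16.9 W · cos²(21°) = 14.73 W.
I₂ = I₁ · cos²(30°) = 14.73 · 0.75 = 11.05 W.
I₃ = I₂ · cos²(16°) = 11.05 · 0.924 = 10.21 W.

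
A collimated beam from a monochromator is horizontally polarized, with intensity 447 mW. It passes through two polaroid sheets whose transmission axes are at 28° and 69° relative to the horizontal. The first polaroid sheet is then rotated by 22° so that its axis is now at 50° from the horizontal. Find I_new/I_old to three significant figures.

I_new/I_old ≈ 0.832

Before rotation:
By Malus's law, I₁ = I₀ cos²(28° − 0°) = I₀ cos²(28°) = 0.7796 I₀.
I₂ = I₁ cos²(69° − 28°) = 0.7796 I₀ · cos²(41°) = 0.444 I₀.
After rotation:
I₁ = I₀ cos²(50° − 0°) = I₀ cos²(50°) = 0.4132 I₀.
I₂ = I₁ cos²(69° − 50°) = 0.4132 I₀ · cos²(19°) = 0.3694 I₀.
Ratio = 0.3694 / 0.444 = 0.8319.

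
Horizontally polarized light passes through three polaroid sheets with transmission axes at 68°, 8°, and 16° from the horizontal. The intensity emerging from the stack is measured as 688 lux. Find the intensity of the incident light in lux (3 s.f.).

I₀ ≈ 2.00e4 lux

By Malus's law, I₁ = I₀ cos²(68° − 0°) = I₀ cos²(68°) = 0.1403 I₀.
I₂ = I₁ cos²(8° − 68°) = 0.1403 I₀ · cos²(60°) = 0.03508 I₀.
I₃ = I₂ cos²(16° − 8°) = 0.03508 I₀ · cos²(8°) = 0.0344 I₀.
So 688 lux = 0.0344 I₀, giving I₀ = 688/0.0344 = 2e+04 lux.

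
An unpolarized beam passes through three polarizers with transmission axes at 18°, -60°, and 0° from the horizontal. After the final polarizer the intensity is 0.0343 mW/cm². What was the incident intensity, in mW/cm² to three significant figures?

I₀ ≈ 6.35 mW/cm²

Unpolarized light through the first polarizer → I₁ = ½ I₀, now polarized at 18°.
I₂ = I₁ cos²(-60° − 18°) = 0.5 I₀ · cos²(78°) = 0.02161 I₀.
I₃ = I₂ cos²(0° + 60°) = 0.02161 I₀ · cos²(60°) = 0.005403 I₀.
So 0.0343 mW/cm² = 0.005403 I₀, giving I₀ = 0.0343/0.005403 = 6.348 mW/cm².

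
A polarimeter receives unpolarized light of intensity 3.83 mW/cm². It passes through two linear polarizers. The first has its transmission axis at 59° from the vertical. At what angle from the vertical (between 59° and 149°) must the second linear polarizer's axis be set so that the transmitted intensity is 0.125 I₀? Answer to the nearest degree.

Unpolarized light through the first polarizer → I₁ = ½ I₀, now polarized at 59°.
Need I₂/I₀ = 0.125, so cos²(θ − 59°) = 0.125 / 0.5 = 0.25.
θ − 59° = arccos(√0.25) = 60.0°, giving θ ≈ 59 + 60.0 = 119.0°.

θ ≈ 119°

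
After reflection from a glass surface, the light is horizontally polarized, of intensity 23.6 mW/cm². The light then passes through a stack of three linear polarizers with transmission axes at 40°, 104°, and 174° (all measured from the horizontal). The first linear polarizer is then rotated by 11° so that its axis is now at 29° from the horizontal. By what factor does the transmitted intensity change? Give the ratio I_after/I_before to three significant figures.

Before rotation:
By Malus's law, I₁ = I₀ cos²(40° − 0°) = I₀ cos²(40°) = 0.5868 I₀.
I₂ = I₁ cos²(104° − 40°) = 0.5868 I₀ · cos²(64°) = 0.1128 I₀.
I₃ = I₂ cos²(174° − 104°) = 0.1128 I₀ · cos²(70°) = 0.01319 I₀.
After rotation:
I₁ = I₀ cos²(29° − 0°) = I₀ cos²(29°) = 0.765 I₀.
I₂ = I₁ cos²(104° − 29°) = 0.765 I₀ · cos²(75°) = 0.05124 I₀.
I₃ = I₂ cos²(174° − 104°) = 0.05124 I₀ · cos²(70°) = 0.005994 I₀.
Ratio = 0.005994 / 0.01319 = 0.4544.

I_new/I_old ≈ 0.454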